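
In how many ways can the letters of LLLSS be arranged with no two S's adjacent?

Total arrangements of LLLSS: 5!/(3!·2!) = 10.
Arrangements with the S's together: treat SS as one letter, giving (4)!/(3!) = 4.
Hence 10 − 4 = 6.

6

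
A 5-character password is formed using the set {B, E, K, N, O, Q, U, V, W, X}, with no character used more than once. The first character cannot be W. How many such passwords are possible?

The first character has 10−1 = 9 choices (anything except W).
The remaining 4 characters are filled from the other 9 symbols without repetition: 9 × 8 × 7 × 6 = 3024.
Total: 9 × 3024 = 27216.

27216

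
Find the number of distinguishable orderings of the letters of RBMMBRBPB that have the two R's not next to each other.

Total arrangements of RBMMBRBPB: 9!/(4!·2!·2!) = 3780.
Arrangements with the R's together: treat RR as one letter, giving (8)!/(4!·2!) = 840.
Hence 3780 − 840 = 2940.

2940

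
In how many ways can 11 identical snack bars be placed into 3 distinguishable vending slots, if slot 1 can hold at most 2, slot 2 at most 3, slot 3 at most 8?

By stars and bars, unrestricted non-negative solutions to x_1+…+x_3 = 11 number C(11+2,2) = 78.
Subtract solutions that violate a single cap (substitute x_i' = x_i − (cap_i+1)): x_1 ≥ 3 gives C(10,2) = 45; x_2 ≥ 4 gives C(9,2) = 36; x_3 ≥ 9 gives C(4,2) = 6. Together 87.
Add back pairs where two caps are both exceeded: 15 + 0 + 0 = 15.
By inclusion–exclusion the count is 78 − 87 + 15 = 6.

6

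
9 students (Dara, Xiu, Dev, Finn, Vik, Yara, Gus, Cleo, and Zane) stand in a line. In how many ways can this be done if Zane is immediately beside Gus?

80640

Place the 7 others and the Zane-Gus pair as 8 objects in a line; the pair has 2 internal arrangements.
So the count is 2·(8)! = 80640.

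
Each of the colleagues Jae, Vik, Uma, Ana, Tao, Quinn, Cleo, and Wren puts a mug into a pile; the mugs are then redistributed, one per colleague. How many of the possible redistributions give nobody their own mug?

Count assignments avoiding every fixed point. For any j of the 8 colleagues fixed to their own mug, the other 8−j can be arranged in (8−j)! ways.
By inclusion–exclusion this is Σ_{j=0}^{8} (−1)^j C(8,j)·(8−j)!.
Computing: 40320 − 40320 + 20160 − 6720 + 1680 − 336 + 56 − 8 + 1 = 14833.

14833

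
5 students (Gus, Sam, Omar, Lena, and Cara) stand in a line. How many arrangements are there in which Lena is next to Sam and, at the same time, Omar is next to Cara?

Treat {Lena,Sam} as one block (2 orders) and {Omar,Cara} as another (2 orders).
That leaves 3 units to arrange: 2 × 2 × 3! = 4 × 6 = 24.

24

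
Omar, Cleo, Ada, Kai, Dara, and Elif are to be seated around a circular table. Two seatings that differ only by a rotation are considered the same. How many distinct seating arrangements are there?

Fix one person's seat to break rotational symmetry; the remaining 5 people can be arranged in (5)! = 120 ways.

120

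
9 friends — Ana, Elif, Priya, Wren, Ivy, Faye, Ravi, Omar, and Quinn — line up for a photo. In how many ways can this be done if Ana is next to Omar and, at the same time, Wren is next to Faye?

Treat {Ana,Omar} as one block (2 orders) and {Wren,Faye} as another (2 orders).
That leaves 7 units to arrange: 2 × 2 × 7! = 4 × 5040 = 20160.

20160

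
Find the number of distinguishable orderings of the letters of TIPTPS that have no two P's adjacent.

There are 6!/(2!·2!) = 180 arrangements of TIPTPS in total.
If the two P's are adjacent, glue them into one block, leaving 5 items to arrange: (5)!/(2!) = 60 ways.
Hence 180 − 60 = 120.

120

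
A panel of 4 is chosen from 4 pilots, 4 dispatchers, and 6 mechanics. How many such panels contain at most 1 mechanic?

Split by how many mechanics are chosen (0 through 1).
Sum: C(6,0)·C(8,4) + C(6,1)·C(8,3) = 70 + 336 = 406.

406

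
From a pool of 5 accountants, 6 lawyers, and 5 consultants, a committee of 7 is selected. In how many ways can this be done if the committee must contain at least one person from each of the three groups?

10660

With no constraint there are C(16,7) = 11440 possible selections.
Subtract selections that omit an entire group: no accountants → C(11,7) = 330; no lawyers → C(10,7) = 120; no consultants → C(11,7) = 330.
Add back selections omitting two groups (i.e. drawn from a single group): C(5,7) + C(6,7) + C(5,7) = 0.
By inclusion–exclusion: 11440 − 780 + 0 = 10660.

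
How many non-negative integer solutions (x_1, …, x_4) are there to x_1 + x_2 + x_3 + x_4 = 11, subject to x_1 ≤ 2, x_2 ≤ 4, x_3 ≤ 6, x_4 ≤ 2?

18

By stars and bars, unrestricted non-negative solutions to x_1+…+x_4 = 11 number C(11+3,3) = 364.
Subtract solutions that violate a single cap (substitute x_i' = x_i − (cap_i+1)): x_1 ≥ 3 gives C(11,3) = 165; x_2 ≥ 5 gives C(9,3) = 84; x_3 ≥ 7 gives C(7,3) = 35; x_4 ≥ 3 gives C(11,3) = 165. Together 449.
Add back pairs where two caps are both exceeded: 20 + 4 + 56 + 0 + 20 + 4 = 104.
Subtract triples: 0 + 1 + 0 + 0 = 1.
By inclusion–exclusion the count is 364 − 449 + 104 − 1 = 18.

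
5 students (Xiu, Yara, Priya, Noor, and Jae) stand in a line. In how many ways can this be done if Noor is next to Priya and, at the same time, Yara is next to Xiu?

24

Treat {Noor,Priya} as one block (2 orders) and {Yara,Xiu} as another (2 orders).
That leaves 3 units to arrange: 2 × 2 × 3! = 4 × 6 = 24.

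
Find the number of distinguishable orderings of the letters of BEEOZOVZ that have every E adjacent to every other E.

Treat the 2 copies of E as a single block. The multiset to arrange is then {EE, B, O, O, V, Z, Z}, 7 items in all.
That gives (7)!/(2!·2!) = 1260 arrangements.

1260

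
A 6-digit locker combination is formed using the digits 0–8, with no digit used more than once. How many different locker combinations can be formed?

Choose and order 6 of the 9 symbols: the first digit has 9 options, the next 8, and so on down to 4.
That product is 9 × 8 × 7 × 6 × 5 × 4 = 60480.

60480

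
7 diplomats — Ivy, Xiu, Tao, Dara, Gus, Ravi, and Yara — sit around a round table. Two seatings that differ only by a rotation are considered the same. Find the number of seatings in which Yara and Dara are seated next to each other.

Treat {Yara, Dara} as one unit (2 internal orders) and seat the resulting 6 units around the table: (5)! circular arrangements.
So 2 × (5)! = 2 × 120 = 240.

240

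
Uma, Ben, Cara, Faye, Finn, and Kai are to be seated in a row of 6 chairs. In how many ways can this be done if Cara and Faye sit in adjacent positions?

240

Glue Cara and Faye into one block (2 internal orders), leaving 5 units to arrange in a row.
So the count is 2·(5)! = 240.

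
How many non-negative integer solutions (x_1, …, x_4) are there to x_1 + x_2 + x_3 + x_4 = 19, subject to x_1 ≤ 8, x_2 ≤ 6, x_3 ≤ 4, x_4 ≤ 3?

10

Ignoring the caps, the number of non-negative solutions to x_1+…+x_4 = 19 is C(22,3) = 1540.
Subtract solutions that violate a single cap (substitute x_i' = x_i − (cap_i+1)): x_1 ≥ 9 gives C(13,3) = 286; x_2 ≥ 7 gives C(15,3) = 455; x_3 ≥ 5 gives C(17,3) = 680; x_4 ≥ 4 gives C(18,3) = 816. Together 2237.
Add back pairs where two caps are both exceeded: 20 + 56 + 84 + 120 + 165 + 286 = 731.
Subtract triples: 0 + 0 + 4 + 20 = 24.
By inclusion–exclusion the count is 1540 − 2237 + 731 − 24 = 10.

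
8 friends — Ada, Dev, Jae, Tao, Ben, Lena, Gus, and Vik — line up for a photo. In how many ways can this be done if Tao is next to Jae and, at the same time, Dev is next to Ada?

2880

Treat {Tao,Jae} as one block (2 orders) and {Dev,Ada} as another (2 orders).
That leaves 6 units to arrange: 2 × 2 × 6! = 4 × 720 = 2880.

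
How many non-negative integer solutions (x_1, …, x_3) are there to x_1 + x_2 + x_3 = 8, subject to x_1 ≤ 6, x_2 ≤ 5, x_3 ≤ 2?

15

Without the upper bounds there are C(10,2) = 45 ways to split 8 among 3 variables.
Subtract solutions that violate a single cap (substitute x_i' = x_i − (cap_i+1)): x_1 ≥ 7 gives C(3,2) = 3; x_2 ≥ 6 gives C(4,2) = 6; x_3 ≥ 3 gives C(7,2) = 21. Together 30.
No two caps can be exceeded simultaneously, so the pair terms are all 0.
By inclusion–exclusion the count is 45 − 30 + 0 = 15.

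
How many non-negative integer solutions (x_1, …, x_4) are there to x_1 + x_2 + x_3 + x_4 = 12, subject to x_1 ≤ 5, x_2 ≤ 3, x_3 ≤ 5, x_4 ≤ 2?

By stars and bars, unrestricted non-negative solutions to x_1+…+x_4 = 12 number C(12+3,3) = 455.
Subtract solutions that violate a single cap (substitute x_i' = x_i − (cap_i+1)): x_1 ≥ 6 gives C(9,3) = 84; x_2 ≥ 4 gives C(11,3) = 165; x_3 ≥ 6 gives C(9,3) = 84; x_4 ≥ 3 gives C(12,3) = 220. Together 553.
Add back pairs where two caps are both exceeded: 10 + 1 + 20 + 10 + 56 + 20 = 117.
By inclusion–exclusion the count is 455 − 553 + 117 = 19.

19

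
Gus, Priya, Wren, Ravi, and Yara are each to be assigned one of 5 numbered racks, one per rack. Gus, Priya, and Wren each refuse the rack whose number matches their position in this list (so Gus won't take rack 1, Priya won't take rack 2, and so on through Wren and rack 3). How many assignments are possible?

64

Let Aᵢ (for i ∈ {1, 2, 3}) be the placements that put person i in their forbidden rack. Any j of these fix j positions, leaving (5−j)! ways to fill the rest, and there are C(3,j) ways to pick which j.
By inclusion–exclusion, the number of valid placements is Σ_{j=0}^{3} (−1)^j C(3,j)·(5−j)!.
Computing: 120 − 72 + 18 − 2 = 64.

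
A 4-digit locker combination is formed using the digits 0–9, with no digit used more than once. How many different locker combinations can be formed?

Choose and order 4 of the 10 symbols: the first digit has 10 options, the next 9, then 8, 7.
10 × 9 × 8 × 7 = 5040.

5040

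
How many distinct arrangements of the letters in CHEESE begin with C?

With the first slot taken by C, it remains to arrange the other 5 letters (HEESE).
Those 5 letters have E appearing 3 times, giving (5)!/(3!) = 20.

20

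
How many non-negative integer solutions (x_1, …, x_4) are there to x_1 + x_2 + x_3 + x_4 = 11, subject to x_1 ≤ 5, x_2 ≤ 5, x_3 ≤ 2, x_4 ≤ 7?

Without the upper bounds there are C(14,3) = 364 ways to split 11 among 4 variables.
Subtract solutions that violate a single cap (substitute x_i' = x_i − (cap_i+1)): x_1 ≥ 6 gives C(8,3) = 56; x_2 ≥ 6 gives C(8,3) = 56; x_3 ≥ 3 gives C(11,3) = 165; x_4 ≥ 8 gives C(6,3) = 20. Together 297.
Add back pairs where two caps are both exceeded: 0 + 10 + 0 + 10 + 0 + 1 = 21.
By inclusion–exclusion the count is 364 − 297 + 21 = 88.

88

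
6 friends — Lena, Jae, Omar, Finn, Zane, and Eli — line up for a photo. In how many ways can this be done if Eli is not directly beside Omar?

480

Of the 6! = 720 arrangements, those with Eli and Omar adjacent number 2 × 5! = 240 (treat the pair as a block with 2 internal orders).
So 720 − 240 = 480 arrangements keep them apart.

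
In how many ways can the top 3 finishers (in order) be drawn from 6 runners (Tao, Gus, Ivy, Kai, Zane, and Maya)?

This is an ordered selection of 3 from 6: P(6,3).
That gives 6 × 5 × 4 = 120.

120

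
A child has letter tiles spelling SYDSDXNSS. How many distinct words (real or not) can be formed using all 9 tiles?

The 9 letters of SYDSDXNSS have repeats: D appearing twice and S appearing 4 times.
So there are 9! / (4!·2!) = 7560 distinguishable arrangements.

7560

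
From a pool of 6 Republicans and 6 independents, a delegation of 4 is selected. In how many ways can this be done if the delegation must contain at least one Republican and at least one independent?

With no constraint there are C(12,4) = 495 possible selections.
Subtract selections that omit an entire group: no Republicans → C(6,4) = 15; no independents → C(6,4) = 15.
Both groups omitted at once is impossible, so 495 − 30 = 465.

465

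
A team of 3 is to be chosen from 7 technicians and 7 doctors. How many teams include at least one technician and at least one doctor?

294

With no constraint there are C(14,3) = 364 possible selections.
Subtract selections that omit an entire group: no technicians → C(7,3) = 35; no doctors → C(7,3) = 35.
Both groups omitted at once is impossible, so 364 − 70 = 294.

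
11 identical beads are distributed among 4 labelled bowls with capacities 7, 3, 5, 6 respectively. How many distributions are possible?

By stars and bars, unrestricted non-negative solutions to x_1+…+x_4 = 11 number C(11+3,3) = 364.
Subtract solutions that violate a single cap (substitute x_i' = x_i − (cap_i+1)): x_1 ≥ 8 gives C(6,3) = 20; x_2 ≥ 4 gives C(10,3) = 120; x_3 ≥ 6 gives C(8,3) = 56; x_4 ≥ 7 gives C(7,3) = 35. Together 231.
Add back pairs where two caps are both exceeded: 0 + 0 + 0 + 4 + 1 + 0 = 5.
By inclusion–exclusion the count is 364 − 231 + 5 = 138.

138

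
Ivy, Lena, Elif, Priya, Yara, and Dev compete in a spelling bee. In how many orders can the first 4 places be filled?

360

This is an ordered selection of 4 from 6: P(6,4).
That gives 6 × 5 × 4 × 3 = 360.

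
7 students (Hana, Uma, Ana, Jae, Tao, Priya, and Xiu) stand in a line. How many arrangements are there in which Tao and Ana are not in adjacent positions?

3600

Of the 7! = 5040 arrangements, those with Tao and Ana adjacent number 2 × 6! = 1440 (treat the pair as a block with 2 internal orders).
So 5040 − 1440 = 3600 arrangements keep them apart.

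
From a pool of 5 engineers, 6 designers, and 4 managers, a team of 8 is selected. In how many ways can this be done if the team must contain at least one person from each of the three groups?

Unrestricted: C(15,8) = 6435 ways to pick any 8 of the 15.
Selections missing a whole group: no engineers → C(10,8) = 45; no designers → C(9,8) = 9; no managers → C(11,8) = 165.
Add back selections omitting two groups (i.e. drawn from a single group): C(5,8) + C(6,8) + C(4,8) = 0.
By inclusion–exclusion: 6435 − 219 + 0 = 6216.

6216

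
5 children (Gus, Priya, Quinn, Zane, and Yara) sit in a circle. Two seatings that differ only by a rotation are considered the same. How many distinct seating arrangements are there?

24

Around a circle, 5 distinct people have 5!/5 = (4)! = 24 rotationally distinct seatings.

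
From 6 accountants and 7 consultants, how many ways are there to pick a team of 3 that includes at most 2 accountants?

Split by how many accountants are chosen (0 through 2).
Sum: C(6,0)·C(7,3) + C(6,1)·C(7,2) + C(6,2)·C(7,1) = 35 + 126 + 105 = 266.

266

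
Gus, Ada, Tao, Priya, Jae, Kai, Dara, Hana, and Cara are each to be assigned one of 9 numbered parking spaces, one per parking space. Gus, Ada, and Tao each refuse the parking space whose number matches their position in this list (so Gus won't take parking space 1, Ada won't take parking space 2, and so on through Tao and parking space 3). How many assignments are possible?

256320

Let Aᵢ (for i ∈ {1, 2, 3}) be the placements that put person i in their forbidden parking space. Any j of these fix j positions, leaving (9−j)! ways to fill the rest, and there are C(3,j) ways to pick which j.
By inclusion–exclusion, the number of valid placements is Σ_{j=0}^{3} (−1)^j C(3,j)·(9−j)!.
Computing: 362880 − 120960 + 15120 − 720 = 256320.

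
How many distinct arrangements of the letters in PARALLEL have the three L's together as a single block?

360

Treat the 3 copies of L as a single block. The multiset to arrange is then {LLL, A, A, E, P, R}, 6 items in all.
That gives (6)!/(2!) = 360 arrangements.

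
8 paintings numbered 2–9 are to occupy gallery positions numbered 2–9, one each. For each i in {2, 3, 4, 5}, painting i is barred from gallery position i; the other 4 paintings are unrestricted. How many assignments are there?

24024

Let Aᵢ (for 2 ≤ i ≤ 5) be the placements that put painting i in its forbidden gallery position. Any j of these fix j positions, leaving (8−j)! ways to fill the rest, and there are C(4,j) ways to pick which j.
By inclusion–exclusion, the number of valid placements is Σ_{j=0}^{4} (−1)^j C(4,j)·(8−j)!.
Computing: 40320 − 20160 + 4320 − 480 + 24 = 24024.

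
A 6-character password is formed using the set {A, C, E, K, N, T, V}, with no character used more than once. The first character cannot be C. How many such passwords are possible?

4320

The first character has 7−1 = 6 choices (anything except C).
The remaining 5 characters are filled from the other 6 symbols without repetition: 6 × 5 × 4 × 3 × 2 = 720.
Total: 6 × 720 = 4320.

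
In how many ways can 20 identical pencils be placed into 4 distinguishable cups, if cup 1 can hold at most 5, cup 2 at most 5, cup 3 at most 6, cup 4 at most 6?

10

By stars and bars, unrestricted non-negative solutions to x_1+…+x_4 = 20 number C(20+3,3) = 1771.
Subtract solutions that violate a single cap (substitute x_i' = x_i − (cap_i+1)): x_1 ≥ 6 gives C(17,3) = 680; x_2 ≥ 6 gives C(17,3) = 680; x_3 ≥ 7 gives C(16,3) = 560; x_4 ≥ 7 gives C(16,3) = 560. Together 2480.
Add back pairs where two caps are both exceeded: 165 + 120 + 120 + 120 + 120 + 84 = 729.
Subtract triples: 4 + 4 + 1 + 1 = 10.
By inclusion–exclusion the count is 1771 − 2480 + 729 − 10 = 10.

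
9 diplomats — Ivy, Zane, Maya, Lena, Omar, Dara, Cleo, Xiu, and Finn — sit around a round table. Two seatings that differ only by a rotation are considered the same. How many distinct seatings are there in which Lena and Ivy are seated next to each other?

Glue Lena and Ivy into a block (2 internal orders). Seating 8 units around a circle gives (7)! arrangements.
So 2 × (7)! = 2 × 5040 = 10080.

10080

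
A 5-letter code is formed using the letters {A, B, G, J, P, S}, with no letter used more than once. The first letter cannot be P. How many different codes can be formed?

The first letter has 6−1 = 5 choices (anything except P).
The remaining 4 letters are filled from the other 5 symbols without repetition: 5 × 4 × 3 × 2 = 120.
Total: 5 × 120 = 600.

600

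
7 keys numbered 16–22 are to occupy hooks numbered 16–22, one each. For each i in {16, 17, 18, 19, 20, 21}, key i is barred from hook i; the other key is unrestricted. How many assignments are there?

Let Aᵢ (for 16 ≤ i ≤ 21) be the placements that put key i in its forbidden hook. Any j of these fix j positions, leaving (7−j)! ways to fill the rest, and there are C(6,j) ways to pick which j.
By inclusion–exclusion, the number of valid placements is Σ_{j=0}^{6} (−1)^j C(6,j)·(7−j)!.
Computing: 5040 − 4320 + 1800 − 480 + 90 − 12 + 1 = 2119.

2119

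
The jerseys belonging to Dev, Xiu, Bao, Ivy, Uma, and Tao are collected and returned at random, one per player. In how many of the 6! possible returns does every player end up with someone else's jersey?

This is the derangement count D_6: permutations of 6 items with no fixed point.
By inclusion–exclusion this is Σ_{j=0}^{6} (−1)^j C(6,j)·(6−j)!.
Computing: 720 − 720 + 360 − 120 + 30 − 6 + 1 = 265.

265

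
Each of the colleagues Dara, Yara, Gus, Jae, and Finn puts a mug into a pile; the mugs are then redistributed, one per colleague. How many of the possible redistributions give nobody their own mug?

Let Aᵢ be the assignments in which colleague i gets their own mug. We want the size of the complement of A₁∪…∪A_5.
By inclusion–exclusion this is Σ_{j=0}^{5} (−1)^j C(5,j)·(5−j)!.
Computing: 120 − 120 + 60 − 20 + 5 − 1 = 44.

44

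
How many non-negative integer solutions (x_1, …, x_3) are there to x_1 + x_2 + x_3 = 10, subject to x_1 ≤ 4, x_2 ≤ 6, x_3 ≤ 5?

Without the upper bounds there are C(12,2) = 66 ways to split 10 among 3 variables.
Subtract solutions that violate a single cap (substitute x_i' = x_i − (cap_i+1)): x_1 ≥ 5 gives C(7,2) = 21; x_2 ≥ 7 gives C(5,2) = 10; x_3 ≥ 6 gives C(6,2) = 15. Together 46.
No two caps can be exceeded simultaneously, so the pair terms are all 0.
By inclusion–exclusion the count is 66 − 46 + 0 = 20.

20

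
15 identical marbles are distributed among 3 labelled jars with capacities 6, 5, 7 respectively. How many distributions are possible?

Without the upper bounds there are C(17,2) = 136 ways to split 15 among 3 jars.
Subtract solutions that violate a single cap (substitute x_i' = x_i − (cap_i+1)): x_1 ≥ 7 gives C(10,2) = 45; x_2 ≥ 6 gives C(11,2) = 55; x_3 ≥ 8 gives C(9,2) = 36. Together 136.
Add back pairs where two caps are both exceeded: 6 + 1 + 3 = 10.
By inclusion–exclusion the count is 136 − 136 + 10 = 10.

10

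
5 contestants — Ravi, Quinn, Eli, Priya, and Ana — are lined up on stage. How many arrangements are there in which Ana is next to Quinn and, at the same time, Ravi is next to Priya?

24

Treat {Ana,Quinn} as one block (2 orders) and {Ravi,Priya} as another (2 orders).
That leaves 3 units to arrange: 2 × 2 × 3! = 4 × 6 = 24.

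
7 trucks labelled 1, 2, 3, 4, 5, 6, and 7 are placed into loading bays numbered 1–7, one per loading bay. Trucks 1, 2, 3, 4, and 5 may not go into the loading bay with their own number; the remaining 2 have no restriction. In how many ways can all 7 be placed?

Let Aᵢ (for 1 ≤ i ≤ 5) be the placements that put truck i in its forbidden loading bay. Any j of these fix j positions, leaving (7−j)! ways to fill the rest, and there are C(5,j) ways to pick which j.
By inclusion–exclusion, the number of valid placements is Σ_{j=0}^{5} (−1)^j C(5,j)·(7−j)!.
Computing: 5040 − 3600 + 1200 − 240 + 30 − 2 = 2428.

2428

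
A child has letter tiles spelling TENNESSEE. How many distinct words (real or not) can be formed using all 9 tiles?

TENNESSEE has 9 letters with E appearing 4 times, N appearing twice, and S appearing twice.
So there are 9! / (4!·2!·2!) = 3780 distinguishable arrangements.

3780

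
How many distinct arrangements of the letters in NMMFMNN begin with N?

60

Fix N in the first position and arrange the remaining 6 letters.
Those 6 letters have M appearing 3 times and N appearing twice, giving (6)!/(3!·2!) = 60.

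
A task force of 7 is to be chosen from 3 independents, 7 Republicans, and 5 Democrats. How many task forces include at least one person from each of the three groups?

With no constraint there are C(15,7) = 6435 possible selections.
Subtract selections that omit an entire group: no independents → C(12,7) = 792; no Republicans → C(8,7) = 8; no Democrats → C(10,7) = 120.
Add back selections omitting two groups (i.e. drawn from a single group): C(3,7) + C(7,7) + C(5,7) = 1.
By inclusion–exclusion: 6435 − 920 + 1 = 5516.

5516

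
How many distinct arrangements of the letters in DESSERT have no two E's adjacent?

There are 7!/(2!·2!) = 1260 arrangements of DESSERT in total.
Arrangements with the E's together: treat EE as one letter, giving (6)!/(2!) = 360.
Hence 1260 − 360 = 900.

900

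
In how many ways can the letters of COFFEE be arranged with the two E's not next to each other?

There are 6!/(2!·2!) = 180 arrangements of COFFEE in total.
If the two E's are adjacent, glue them into one block, leaving 5 items to arrange: (5)!/(2!) = 60 ways.
Hence 180 − 60 = 120.

120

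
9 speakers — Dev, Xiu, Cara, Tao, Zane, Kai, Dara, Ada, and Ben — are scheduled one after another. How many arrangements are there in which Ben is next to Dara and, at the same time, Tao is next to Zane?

Treat {Ben,Dara} as one block (2 orders) and {Tao,Zane} as another (2 orders).
That leaves 7 units to arrange: 2 × 2 × 7! = 4 × 5040 = 20160.

20160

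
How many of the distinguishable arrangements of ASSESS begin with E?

5

Fix E in the first position and arrange the remaining 5 letters.
Those 5 letters have S appearing 4 times, giving (5)!/(4!) = 5.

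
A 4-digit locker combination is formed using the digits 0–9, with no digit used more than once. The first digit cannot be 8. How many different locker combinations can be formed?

4536

The first digit has 10−1 = 9 choices (anything except 8).
The remaining 3 digits are filled from the other 9 symbols without repetition: 9 × 8 × 7 = 504.
Total: 9 × 504 = 4536.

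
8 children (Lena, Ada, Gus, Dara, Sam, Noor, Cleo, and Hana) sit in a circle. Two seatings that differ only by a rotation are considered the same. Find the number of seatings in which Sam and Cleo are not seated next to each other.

All circular seatings of 8 people number (7)! = 5040.
Those with Sam next to Cleo: fuse the pair into one unit and seat 7 units around a circle — 2·(6)! = 1440.
Subtracting, 5040 − 1440 = 3600.

3600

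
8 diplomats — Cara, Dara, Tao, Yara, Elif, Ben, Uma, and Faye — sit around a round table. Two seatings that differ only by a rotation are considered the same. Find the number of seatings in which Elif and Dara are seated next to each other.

Glue Elif and Dara into a block (2 internal orders). Seating 7 units around a circle gives (6)! arrangements.
So 2 × (6)! = 2 × 720 = 1440.

1440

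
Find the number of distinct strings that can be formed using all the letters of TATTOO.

60

TATTOO has 6 letters with O appearing twice and T appearing 3 times.
The number of distinct arrangements is 6!/(3!·2!) = 720/12 = 60.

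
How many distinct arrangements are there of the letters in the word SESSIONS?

1680

The 8 letters of SESSIONS have repeats: S appearing 4 times.
So there are 8! / (4!) = 1680 distinguishable arrangements.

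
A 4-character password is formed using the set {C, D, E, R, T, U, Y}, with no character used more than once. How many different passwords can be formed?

840

This is a permutation of 4 out of 7: P(7,4) = 7!/3!.
7 × 6 × 5 × 4 = 840.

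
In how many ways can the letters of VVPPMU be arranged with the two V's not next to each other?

120

Total arrangements of VVPPMU: 6!/(2!·2!) = 180.
Arrangements with the V's together: treat VV as one letter, giving (5)!/(2!) = 60.
Hence 180 − 60 = 120.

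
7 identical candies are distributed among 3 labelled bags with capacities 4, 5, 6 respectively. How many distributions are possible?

By stars and bars, unrestricted non-negative solutions to x_1+…+x_3 = 7 number C(7+2,2) = 36.
Subtract solutions that violate a single cap (substitute x_i' = x_i − (cap_i+1)): x_1 ≥ 5 gives C(4,2) = 6; x_2 ≥ 6 gives C(3,2) = 3; x_3 ≥ 7 gives C(2,2) = 1. Together 10.
No two caps can be exceeded simultaneously, so the pair terms are all 0.
By inclusion–exclusion the count is 36 − 10 + 0 = 26.

26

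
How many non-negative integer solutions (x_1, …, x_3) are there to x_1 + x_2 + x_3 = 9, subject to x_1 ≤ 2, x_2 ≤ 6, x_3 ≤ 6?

Without the upper bounds there are C(11,2) = 55 ways to split 9 among 3 variables.
Subtract solutions that violate a single cap (substitute x_i' = x_i − (cap_i+1)): x_1 ≥ 3 gives C(8,2) = 28; x_2 ≥ 7 gives C(4,2) = 6; x_3 ≥ 7 gives C(4,2) = 6. Together 40.
No two caps can be exceeded simultaneously, so the pair terms are all 0.
By inclusion–exclusion the count is 55 − 40 + 0 = 15.

15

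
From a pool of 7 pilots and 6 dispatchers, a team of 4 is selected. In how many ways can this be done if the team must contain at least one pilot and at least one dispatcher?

665

Unrestricted: C(13,4) = 715 ways to pick any 4 of the 13.
Subtract selections that omit an entire group: no pilots → C(6,4) = 15; no dispatchers → C(7,4) = 35.
Both groups omitted at once is impossible, so 715 − 50 = 665.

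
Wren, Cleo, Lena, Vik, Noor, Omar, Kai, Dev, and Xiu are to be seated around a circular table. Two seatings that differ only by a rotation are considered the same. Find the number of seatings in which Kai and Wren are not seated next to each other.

30240

All circular seatings of 9 people number (8)! = 40320.
Those with Kai next to Wren: fuse the pair into one unit and seat 8 units around a circle — 2·(7)! = 10080.
Subtracting, 40320 − 10080 = 30240.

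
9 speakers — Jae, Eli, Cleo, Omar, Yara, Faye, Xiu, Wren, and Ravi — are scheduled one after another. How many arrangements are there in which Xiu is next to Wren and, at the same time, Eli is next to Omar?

Treat {Xiu,Wren} as one block (2 orders) and {Eli,Omar} as another (2 orders).
That leaves 7 units to arrange: 2 × 2 × 7! = 4 × 5040 = 20160.

20160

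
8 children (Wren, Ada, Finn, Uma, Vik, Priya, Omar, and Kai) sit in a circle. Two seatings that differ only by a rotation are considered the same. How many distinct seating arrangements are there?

5040

Fix one person's seat to break rotational symmetry; the remaining 7 people can be arranged in (7)! = 5040 ways.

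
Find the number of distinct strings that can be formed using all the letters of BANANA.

Letter multiplicities in BANANA: A×3, B×1, N×2.
The number of distinct arrangements is 6!/(3!·2!) = 720/12 = 60.

60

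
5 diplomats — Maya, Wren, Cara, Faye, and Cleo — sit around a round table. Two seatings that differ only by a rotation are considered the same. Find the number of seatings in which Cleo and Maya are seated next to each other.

12

Treat {Cleo, Maya} as one unit (2 internal orders) and seat the resulting 4 units around the table: (3)! circular arrangements.
So 2 × (3)! = 2 × 6 = 12.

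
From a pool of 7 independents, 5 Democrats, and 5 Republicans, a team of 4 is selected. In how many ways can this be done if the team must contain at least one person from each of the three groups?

1225

With no constraint there are C(17,4) = 2380 possible selections.
Subtract selections that omit an entire group: no independents → C(10,4) = 210; no Democrats → C(12,4) = 495; no Republicans → C(12,4) = 495.
Add back selections omitting two groups (i.e. drawn from a single group): C(7,4) + C(5,4) + C(5,4) = 45.
By inclusion–exclusion: 2380 − 1200 + 45 = 1225.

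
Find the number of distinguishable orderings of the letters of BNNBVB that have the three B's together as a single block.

Treat the 3 copies of B as a single block. The multiset to arrange is then {BBB, N, N, V}, 4 items in all.
That gives (4)!/(2!) = 12 arrangements.

12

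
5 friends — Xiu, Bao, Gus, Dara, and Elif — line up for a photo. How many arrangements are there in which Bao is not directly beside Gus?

72

There are 5! = 120 arrangements in all. If Bao and Gus are adjacent, merging them into one block gives 2·(4)! = 48 arrangements.
Complementary counting: 120 − 48 = 72.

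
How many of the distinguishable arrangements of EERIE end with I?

Fix I in the last position and arrange the remaining 4 letters.
Those 4 letters have E appearing 3 times, giving (4)!/(3!) = 4.

4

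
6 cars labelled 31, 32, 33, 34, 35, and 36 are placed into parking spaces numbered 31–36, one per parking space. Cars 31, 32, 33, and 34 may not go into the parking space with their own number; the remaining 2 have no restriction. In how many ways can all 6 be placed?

362

Let Aᵢ (for 31 ≤ i ≤ 34) be the placements that put car i in its forbidden parking space. Any j of these fix j positions, leaving (6−j)! ways to fill the rest, and there are C(4,j) ways to pick which j.
By inclusion–exclusion, the number of valid placements is Σ_{j=0}^{4} (−1)^j C(4,j)·(6−j)!.
Computing: 720 − 480 + 144 − 24 + 2 = 362.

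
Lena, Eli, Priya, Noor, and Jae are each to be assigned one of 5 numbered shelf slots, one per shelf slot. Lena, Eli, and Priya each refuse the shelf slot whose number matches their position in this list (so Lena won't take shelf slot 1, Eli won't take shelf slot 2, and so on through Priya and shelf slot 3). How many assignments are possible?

Let Aᵢ (for i ∈ {1, 2, 3}) be the placements that put person i in their forbidden shelf slot. Any j of these fix j positions, leaving (5−j)! ways to fill the rest, and there are C(3,j) ways to pick which j.
By inclusion–exclusion, the number of valid placements is Σ_{j=0}^{3} (−1)^j C(3,j)·(5−j)!.
Computing: 120 − 72 + 18 − 2 = 64.

64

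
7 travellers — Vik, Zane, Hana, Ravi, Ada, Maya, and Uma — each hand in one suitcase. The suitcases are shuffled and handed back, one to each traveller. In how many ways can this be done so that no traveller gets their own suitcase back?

1854

Count assignments avoiding every fixed point. For any j of the 7 travellers fixed to their own suitcase, the other 7−j can be arranged in (7−j)! ways.
By inclusion–exclusion this is Σ_{j=0}^{7} (−1)^j C(7,j)·(7−j)!.
Computing: 5040 − 5040 + 2520 − 840 + 210 − 42 + 7 − 1 = 1854.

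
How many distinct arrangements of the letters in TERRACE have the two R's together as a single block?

360

Treat the 2 copies of R as a single block. The multiset to arrange is then {RR, A, C, E, E, T}, 6 items in all.
That gives (6)!/(2!) = 360 arrangements.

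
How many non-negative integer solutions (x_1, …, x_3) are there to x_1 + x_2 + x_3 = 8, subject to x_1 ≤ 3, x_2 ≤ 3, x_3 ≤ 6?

13

Ignoring the caps, the number of non-negative solutions to x_1+…+x_3 = 8 is C(10,2) = 45.
Subtract solutions that violate a single cap (substitute x_i' = x_i − (cap_i+1)): x_1 ≥ 4 gives C(6,2) = 15; x_2 ≥ 4 gives C(6,2) = 15; x_3 ≥ 7 gives C(3,2) = 3. Together 33.
Add back pairs where two caps are both exceeded: 1 + 0 + 0 = 1.
By inclusion–exclusion the count is 45 − 33 + 1 = 13.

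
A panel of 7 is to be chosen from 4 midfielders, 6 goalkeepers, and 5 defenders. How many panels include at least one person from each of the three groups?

5949

Total 7-person selections from all 15: C(15,7) = 6435.
Selections missing a whole group: no midfielders → C(11,7) = 330; no goalkeepers → C(9,7) = 36; no defenders → C(10,7) = 120.
Add back selections omitting two groups (i.e. drawn from a single group): C(4,7) + C(6,7) + C(5,7) = 0.
By inclusion–exclusion: 6435 − 486 + 0 = 5949.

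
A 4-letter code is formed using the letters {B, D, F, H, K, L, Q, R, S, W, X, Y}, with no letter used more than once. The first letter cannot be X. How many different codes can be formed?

10890

The first letter has 12−1 = 11 choices (anything except X).
The remaining 3 letters are filled from the other 11 symbols without repetition: 11 × 10 × 9 = 990.
Total: 11 × 990 = 10890.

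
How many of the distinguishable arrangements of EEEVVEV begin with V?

With the first slot taken by V, it remains to arrange the other 6 letters (EEEVEV).
Those 6 letters have E appearing 4 times and V appearing twice, giving (6)!/(4!·2!) = 15.

15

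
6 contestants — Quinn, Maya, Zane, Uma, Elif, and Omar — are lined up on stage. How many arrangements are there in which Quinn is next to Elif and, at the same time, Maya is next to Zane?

96

Treat {Quinn,Elif} as one block (2 orders) and {Maya,Zane} as another (2 orders).
That leaves 4 units to arrange: 2 × 2 × 4! = 4 × 24 = 96.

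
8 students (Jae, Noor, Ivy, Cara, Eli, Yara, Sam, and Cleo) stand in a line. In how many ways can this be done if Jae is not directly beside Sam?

Of the 8! = 40320 arrangements, those with Jae and Sam adjacent number 2 × 7! = 10080 (treat the pair as a block with 2 internal orders).
So 40320 − 10080 = 30240 arrangements keep them apart.

30240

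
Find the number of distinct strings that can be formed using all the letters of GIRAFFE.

Letter multiplicities in GIRAFFE: A×1, E×1, F×2, G×1, I×1, R×1.
So there are 7! / (2!) = 2520 distinguishable arrangements.

2520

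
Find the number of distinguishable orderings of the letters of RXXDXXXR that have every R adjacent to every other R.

Treat the 2 copies of R as a single block. The multiset to arrange is then {RR, D, X, X, X, X, X}, 7 items in all.
That gives (7)!/(5!) = 42 arrangements.

42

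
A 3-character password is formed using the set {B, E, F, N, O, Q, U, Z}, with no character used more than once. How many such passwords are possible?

336

With no repetition, fill the 3 characters in order: 8 choices, then 7, down to 6.
That product is 8 × 7 × 6 = 336.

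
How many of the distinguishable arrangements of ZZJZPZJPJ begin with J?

420

Fix J in the first position and arrange the remaining 8 letters.
Those 8 letters have J appearing twice, P appearing twice, and Z appearing 4 times, giving (8)!/(4!·2!·2!) = 420.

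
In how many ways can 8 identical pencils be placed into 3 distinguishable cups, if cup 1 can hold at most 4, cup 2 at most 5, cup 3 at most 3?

14

Ignoring the caps, the number of non-negative solutions to x_1+…+x_3 = 8 is C(10,2) = 45.
Subtract solutions that violate a single cap (substitute x_i' = x_i − (cap_i+1)): x_1 ≥ 5 gives C(5,2) = 10; x_2 ≥ 6 gives C(4,2) = 6; x_3 ≥ 4 gives C(6,2) = 15. Together 31.
No two caps can be exceeded simultaneously, so the pair terms are all 0.
By inclusion–exclusion the count is 45 − 31 + 0 = 14.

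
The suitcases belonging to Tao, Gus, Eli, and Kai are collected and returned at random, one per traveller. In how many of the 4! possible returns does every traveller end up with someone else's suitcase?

9

This is the derangement count D_4: permutations of 4 items with no fixed point.
By inclusion–exclusion this is Σ_{j=0}^{4} (−1)^j C(4,j)·(4−j)!.
Computing: 24 − 24 + 12 − 4 + 1 = 9.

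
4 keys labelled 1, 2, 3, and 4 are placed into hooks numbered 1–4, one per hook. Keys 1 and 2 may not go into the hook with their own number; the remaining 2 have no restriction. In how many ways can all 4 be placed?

Let Aᵢ (for i ∈ {1, 2}) be the placements that put key i in its forbidden hook. Any j of these fix j positions, leaving (4−j)! ways to fill the rest, and there are C(2,j) ways to pick which j.
By inclusion–exclusion, the number of valid placements is Σ_{j=0}^{2} (−1)^j C(2,j)·(4−j)!.
Computing: 24 − 12 + 2 = 14.

14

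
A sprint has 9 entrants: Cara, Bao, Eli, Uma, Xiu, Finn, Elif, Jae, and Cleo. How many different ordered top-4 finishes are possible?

This is an ordered selection of 4 from 9: P(9,4).
That gives 9 × 8 × 7 × 6 = 3024.

3024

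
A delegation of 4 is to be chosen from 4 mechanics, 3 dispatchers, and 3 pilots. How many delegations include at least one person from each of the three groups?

Total 4-person selections from all 10: C(10,4) = 210.
Selections missing a whole group: no mechanics → C(6,4) = 15; no dispatchers → C(7,4) = 35; no pilots → C(7,4) = 35.
Add back selections omitting two groups (i.e. drawn from a single group): C(4,4) + C(3,4) + C(3,4) = 1.
By inclusion–exclusion: 210 − 85 + 1 = 126.

126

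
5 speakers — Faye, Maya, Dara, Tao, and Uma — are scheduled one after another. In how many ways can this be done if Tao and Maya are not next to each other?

72

Of the 5! = 120 arrangements, those with Tao and Maya adjacent number 2 × 4! = 48 (treat the pair as a block with 2 internal orders).
Complementary counting: 120 − 48 = 72.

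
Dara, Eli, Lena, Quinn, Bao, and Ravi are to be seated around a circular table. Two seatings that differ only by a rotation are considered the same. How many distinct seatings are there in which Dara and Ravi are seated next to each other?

48

Glue Dara and Ravi into a block (2 internal orders). Seating 5 units around a circle gives (4)! arrangements.
So 2 × (4)! = 2 × 24 = 48.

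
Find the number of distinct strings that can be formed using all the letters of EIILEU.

180

Letter multiplicities in EIILEU: E×2, I×2, L×1, U×1.
Dividing 6! = 720 by 2!·2! = 4 for the repeated letters gives 180.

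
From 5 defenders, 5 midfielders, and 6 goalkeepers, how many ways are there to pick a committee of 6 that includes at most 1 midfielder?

Split by how many midfielders are chosen (0 through 1).
Sum: C(5,0)·C(11,6) + C(5,1)·C(11,5) = 462 + 2310 = 2772.

2772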